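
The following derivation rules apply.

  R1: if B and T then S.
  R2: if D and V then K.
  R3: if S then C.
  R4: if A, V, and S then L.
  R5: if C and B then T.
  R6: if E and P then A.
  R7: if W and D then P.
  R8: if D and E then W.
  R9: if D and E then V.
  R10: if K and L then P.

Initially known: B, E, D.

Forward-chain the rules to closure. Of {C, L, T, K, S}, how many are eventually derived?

D and E hold, so V follows (R9).
From D and V, R2 gives K.
C would need S (R3), but S is never established.
L would need A, V, and S (R4), but S is never established.
T would need C and B (R5), but C is never established.
K: reached.
S would need B and T (R1), but T is never established.
Reached: K — 1 of the 5.

1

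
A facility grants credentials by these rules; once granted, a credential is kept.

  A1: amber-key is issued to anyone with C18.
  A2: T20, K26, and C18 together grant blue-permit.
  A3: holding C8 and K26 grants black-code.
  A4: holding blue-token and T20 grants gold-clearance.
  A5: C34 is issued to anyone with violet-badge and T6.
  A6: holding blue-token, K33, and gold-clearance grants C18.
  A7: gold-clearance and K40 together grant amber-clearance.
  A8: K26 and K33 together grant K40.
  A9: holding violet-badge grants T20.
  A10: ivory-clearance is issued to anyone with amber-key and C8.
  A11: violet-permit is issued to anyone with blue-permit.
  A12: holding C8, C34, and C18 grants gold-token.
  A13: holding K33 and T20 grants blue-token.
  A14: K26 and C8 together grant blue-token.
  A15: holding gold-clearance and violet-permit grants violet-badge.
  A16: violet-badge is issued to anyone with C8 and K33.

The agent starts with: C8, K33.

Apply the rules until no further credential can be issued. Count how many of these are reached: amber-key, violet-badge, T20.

3

Holding C8 and K33 grants violet-badge (A16).
Holding violet-badge grants T20 (A9).
Holding K33 and T20 grants blue-token (A13).
Holding blue-token and T20 grants gold-clearance (A4).
Holding blue-token, K33, and gold-clearance grants C18 (A6).
Holding C18 grants amber-key (A1).
amber-key: reached.
violet-badge: reached.
T20: reached.
All 3 are reached.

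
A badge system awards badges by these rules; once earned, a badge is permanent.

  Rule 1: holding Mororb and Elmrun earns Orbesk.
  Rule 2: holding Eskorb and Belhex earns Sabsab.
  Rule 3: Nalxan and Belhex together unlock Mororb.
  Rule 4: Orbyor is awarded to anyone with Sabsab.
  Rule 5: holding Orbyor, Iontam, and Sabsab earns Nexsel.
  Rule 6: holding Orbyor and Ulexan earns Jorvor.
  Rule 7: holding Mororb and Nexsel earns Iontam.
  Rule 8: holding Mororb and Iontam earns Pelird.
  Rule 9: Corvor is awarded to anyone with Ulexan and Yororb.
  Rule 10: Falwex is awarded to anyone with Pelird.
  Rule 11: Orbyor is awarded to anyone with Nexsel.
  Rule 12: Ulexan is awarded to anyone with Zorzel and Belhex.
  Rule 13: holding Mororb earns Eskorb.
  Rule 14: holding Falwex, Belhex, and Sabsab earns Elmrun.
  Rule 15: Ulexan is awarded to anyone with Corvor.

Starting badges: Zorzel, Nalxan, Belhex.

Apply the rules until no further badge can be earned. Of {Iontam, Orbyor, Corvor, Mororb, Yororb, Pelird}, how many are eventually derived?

2

With Nalxan and Belhex, Mororb is earned (Rule 3).
With Mororb, Eskorb is earned (Rule 13).
With Eskorb and Belhex, Sabsab is earned (Rule 2).
With Sabsab, Orbyor is earned (Rule 4).
Iontam would need Mororb and Nexsel (Rule 7), but Nexsel is never earned.
Orbyor: reached.
Corvor would need Ulexan and Yororb (Rule 9), but Yororb is never earned.
Mororb: reached.
No rule produces Yororb, and it is not given.
Pelird would need Mororb and Iontam (Rule 8), but Iontam is never earned.
Reached: Orbyor and Mororb — 2 of the 6.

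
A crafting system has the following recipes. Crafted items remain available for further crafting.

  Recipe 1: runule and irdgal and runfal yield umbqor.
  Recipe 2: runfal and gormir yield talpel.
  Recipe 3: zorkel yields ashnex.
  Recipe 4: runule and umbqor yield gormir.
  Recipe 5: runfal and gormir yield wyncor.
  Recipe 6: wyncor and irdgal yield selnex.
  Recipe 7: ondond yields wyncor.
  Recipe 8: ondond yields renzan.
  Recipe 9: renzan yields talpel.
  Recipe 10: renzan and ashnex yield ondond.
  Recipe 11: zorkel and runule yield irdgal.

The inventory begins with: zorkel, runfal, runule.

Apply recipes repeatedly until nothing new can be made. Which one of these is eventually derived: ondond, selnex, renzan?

zorkel and runule → irdgal (Recipe 11).
runule and irdgal and runfal → umbqor (Recipe 1).
Using Recipe 4, runule and umbqor make gormir.
runfal and gormir → wyncor (Recipe 5).
wyncor and irdgal → selnex (Recipe 6).
ondond would need renzan and ashnex (Recipe 10), but renzan is never obtained. renzan would need ondond (Recipe 8), but ondond is never obtained.

selnex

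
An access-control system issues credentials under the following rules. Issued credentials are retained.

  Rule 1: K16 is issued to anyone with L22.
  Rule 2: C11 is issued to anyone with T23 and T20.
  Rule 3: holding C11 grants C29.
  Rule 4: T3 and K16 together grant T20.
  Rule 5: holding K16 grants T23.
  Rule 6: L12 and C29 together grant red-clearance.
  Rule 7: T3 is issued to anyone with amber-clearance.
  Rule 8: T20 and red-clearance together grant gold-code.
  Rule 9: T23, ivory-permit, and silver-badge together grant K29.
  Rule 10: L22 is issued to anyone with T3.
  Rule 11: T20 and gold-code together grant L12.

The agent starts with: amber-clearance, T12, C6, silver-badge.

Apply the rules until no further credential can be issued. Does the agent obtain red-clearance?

red-clearance would need L12 and C29 (Rule 6), but L12 is never granted.

No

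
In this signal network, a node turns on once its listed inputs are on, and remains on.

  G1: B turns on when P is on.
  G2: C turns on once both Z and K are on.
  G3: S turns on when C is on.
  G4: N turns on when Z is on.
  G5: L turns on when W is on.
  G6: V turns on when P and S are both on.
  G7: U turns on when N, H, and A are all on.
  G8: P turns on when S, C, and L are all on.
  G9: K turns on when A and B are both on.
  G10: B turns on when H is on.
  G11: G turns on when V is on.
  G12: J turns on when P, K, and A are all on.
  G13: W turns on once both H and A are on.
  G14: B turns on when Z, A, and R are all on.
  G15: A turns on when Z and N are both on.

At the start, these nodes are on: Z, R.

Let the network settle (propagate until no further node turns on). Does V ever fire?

V would need P and S (G6), but P never turns on.

No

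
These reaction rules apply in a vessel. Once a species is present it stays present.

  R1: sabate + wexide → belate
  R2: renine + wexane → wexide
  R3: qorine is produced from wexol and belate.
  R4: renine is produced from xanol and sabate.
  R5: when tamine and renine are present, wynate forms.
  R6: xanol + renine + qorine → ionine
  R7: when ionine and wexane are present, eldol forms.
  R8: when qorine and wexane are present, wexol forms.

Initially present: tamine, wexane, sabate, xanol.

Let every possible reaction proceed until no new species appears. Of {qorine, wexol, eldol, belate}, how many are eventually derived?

xanol and sabate present → renine forms (R4).
renine and wexane present → wexide forms (R2).
sabate and wexide present → belate forms (R1).
qorine would need wexol and belate (R3), but wexol never forms.
wexol would need qorine and wexane (R8), but qorine never forms.
eldol would need ionine and wexane (R7), but ionine never forms.
belate: reached.
Reached: belate — 1 of the 4.

1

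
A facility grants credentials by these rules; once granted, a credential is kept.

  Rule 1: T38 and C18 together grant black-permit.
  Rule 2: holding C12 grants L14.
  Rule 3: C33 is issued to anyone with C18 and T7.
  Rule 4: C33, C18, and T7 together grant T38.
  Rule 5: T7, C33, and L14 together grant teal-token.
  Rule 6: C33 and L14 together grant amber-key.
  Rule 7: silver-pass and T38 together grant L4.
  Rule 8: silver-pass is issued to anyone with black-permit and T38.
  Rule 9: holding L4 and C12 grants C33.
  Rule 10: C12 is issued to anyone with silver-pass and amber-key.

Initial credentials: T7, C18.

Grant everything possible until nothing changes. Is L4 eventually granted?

Yes

Holding C18 and T7 grants C33 (Rule 3).
Holding C33, C18, and T7 grants T38 (Rule 4).
Holding T38 and C18 grants black-permit (Rule 1).
Holding black-permit and T38 grants silver-pass (Rule 8).
Holding silver-pass and T38 grants L4 (Rule 7).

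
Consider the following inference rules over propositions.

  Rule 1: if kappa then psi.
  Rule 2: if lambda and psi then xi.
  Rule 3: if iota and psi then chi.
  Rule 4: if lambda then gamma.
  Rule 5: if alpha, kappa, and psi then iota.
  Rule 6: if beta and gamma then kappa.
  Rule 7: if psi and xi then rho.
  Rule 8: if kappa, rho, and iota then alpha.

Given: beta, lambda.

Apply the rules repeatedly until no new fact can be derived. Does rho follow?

Yes

lambda holds, so gamma follows (Rule 4).
beta and gamma hold, so kappa follows (Rule 6).
kappa holds, so psi follows (Rule 1).
From lambda and psi, Rule 2 gives xi.
From psi and xi, Rule 7 gives rho.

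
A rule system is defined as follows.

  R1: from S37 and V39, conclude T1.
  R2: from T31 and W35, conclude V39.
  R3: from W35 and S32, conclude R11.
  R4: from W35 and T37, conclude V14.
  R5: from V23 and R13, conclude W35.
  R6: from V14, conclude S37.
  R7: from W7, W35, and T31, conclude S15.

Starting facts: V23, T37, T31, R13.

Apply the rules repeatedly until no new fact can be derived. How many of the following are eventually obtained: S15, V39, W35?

V23 and R13 hold, so W35 follows (R5).
T31 and W35 hold, so V39 follows (R2).
S15 would need W7, W35, and T31 (R7), but W7 is never established.
V39: reached.
W35: reached.
Reached: V39 and W35 — 2 of the 3.

2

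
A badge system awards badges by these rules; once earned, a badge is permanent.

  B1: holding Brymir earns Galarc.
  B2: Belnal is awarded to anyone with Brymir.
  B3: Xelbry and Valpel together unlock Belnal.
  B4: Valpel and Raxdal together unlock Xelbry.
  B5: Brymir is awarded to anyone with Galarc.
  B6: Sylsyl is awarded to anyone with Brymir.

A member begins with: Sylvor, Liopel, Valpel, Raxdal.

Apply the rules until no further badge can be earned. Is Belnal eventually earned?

Yes

With Valpel and Raxdal, Xelbry is earned (B4).
With Xelbry and Valpel, Belnal is earned (B3).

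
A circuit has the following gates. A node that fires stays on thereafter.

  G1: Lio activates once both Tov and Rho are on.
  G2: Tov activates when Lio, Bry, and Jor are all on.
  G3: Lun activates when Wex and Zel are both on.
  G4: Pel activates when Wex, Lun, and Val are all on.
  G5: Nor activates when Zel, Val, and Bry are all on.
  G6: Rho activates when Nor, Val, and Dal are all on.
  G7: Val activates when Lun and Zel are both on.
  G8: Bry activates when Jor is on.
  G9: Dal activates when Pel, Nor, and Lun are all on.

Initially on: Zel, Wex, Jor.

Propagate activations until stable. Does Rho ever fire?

G3: Wex and Zel on → Lun on.
G8: Jor on → Bry on.
Lun and Zel are on, so Val activates (G7).
G4: Wex, Lun, and Val on → Pel on.
G5: Zel, Val, and Bry on → Nor on.
Pel, Nor, and Lun are on, so Dal activates (G9).
Nor, Val, and Dal are on, so Rho activates (G6).

Yes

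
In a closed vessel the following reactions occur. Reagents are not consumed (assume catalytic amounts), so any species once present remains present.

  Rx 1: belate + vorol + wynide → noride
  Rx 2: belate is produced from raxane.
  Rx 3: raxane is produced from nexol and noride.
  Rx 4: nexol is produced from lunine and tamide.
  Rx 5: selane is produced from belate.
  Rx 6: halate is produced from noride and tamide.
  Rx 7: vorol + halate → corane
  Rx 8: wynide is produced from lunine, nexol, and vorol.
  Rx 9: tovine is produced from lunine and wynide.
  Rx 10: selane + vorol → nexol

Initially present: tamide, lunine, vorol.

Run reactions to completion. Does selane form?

selane would need belate (Rx 5), but belate never forms.

No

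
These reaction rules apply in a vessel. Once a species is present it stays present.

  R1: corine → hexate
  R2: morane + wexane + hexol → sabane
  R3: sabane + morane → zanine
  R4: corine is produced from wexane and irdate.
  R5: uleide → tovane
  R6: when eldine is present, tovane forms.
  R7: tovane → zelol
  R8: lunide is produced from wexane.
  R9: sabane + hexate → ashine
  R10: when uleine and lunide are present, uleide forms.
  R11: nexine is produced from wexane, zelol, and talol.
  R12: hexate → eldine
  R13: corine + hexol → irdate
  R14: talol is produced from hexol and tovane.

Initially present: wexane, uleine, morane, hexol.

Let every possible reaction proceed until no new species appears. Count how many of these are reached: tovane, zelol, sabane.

3

wexane present → lunide forms (R8).
morane, wexane, and hexol present → sabane forms (R2).
uleine and lunide present → uleide forms (R10).
uleide present → tovane forms (R5).
tovane present → zelol forms (R7).
tovane: reached.
zelol: reached.
sabane: reached.
All 3 are reached.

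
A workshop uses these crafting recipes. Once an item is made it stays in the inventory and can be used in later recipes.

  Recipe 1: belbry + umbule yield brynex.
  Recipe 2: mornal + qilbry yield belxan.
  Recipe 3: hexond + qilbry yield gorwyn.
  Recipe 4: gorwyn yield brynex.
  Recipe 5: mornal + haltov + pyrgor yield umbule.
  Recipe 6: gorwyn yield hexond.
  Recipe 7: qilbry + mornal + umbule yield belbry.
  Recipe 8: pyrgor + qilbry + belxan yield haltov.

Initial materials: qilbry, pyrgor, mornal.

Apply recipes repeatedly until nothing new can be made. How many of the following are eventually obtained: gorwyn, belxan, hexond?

mornal + qilbry → belxan (Recipe 2).
gorwyn would need hexond and qilbry (Recipe 3), but hexond is never obtained.
belxan: reached.
hexond would need gorwyn (Recipe 6), but gorwyn is never obtained.
Reached: belxan — 1 of the 3.

1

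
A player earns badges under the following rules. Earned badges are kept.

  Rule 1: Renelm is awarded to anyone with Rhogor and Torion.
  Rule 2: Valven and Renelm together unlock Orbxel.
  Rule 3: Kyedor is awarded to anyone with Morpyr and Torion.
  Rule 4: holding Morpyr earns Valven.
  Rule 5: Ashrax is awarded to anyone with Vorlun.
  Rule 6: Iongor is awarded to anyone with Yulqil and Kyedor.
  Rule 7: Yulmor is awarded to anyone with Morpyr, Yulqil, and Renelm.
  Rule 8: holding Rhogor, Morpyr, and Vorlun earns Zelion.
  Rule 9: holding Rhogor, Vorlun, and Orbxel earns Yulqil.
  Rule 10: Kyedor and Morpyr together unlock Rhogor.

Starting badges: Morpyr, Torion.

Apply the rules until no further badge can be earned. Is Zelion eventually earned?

No

Zelion would need Rhogor, Morpyr, and Vorlun (Rule 8), but Vorlun is never earned.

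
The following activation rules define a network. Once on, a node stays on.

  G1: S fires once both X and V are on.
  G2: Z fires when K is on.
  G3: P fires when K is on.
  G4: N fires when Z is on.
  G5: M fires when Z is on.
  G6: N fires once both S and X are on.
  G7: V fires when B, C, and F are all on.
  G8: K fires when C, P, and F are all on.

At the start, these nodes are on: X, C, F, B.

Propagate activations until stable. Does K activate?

No

K would need C, P, and F (G8), but P never turns on.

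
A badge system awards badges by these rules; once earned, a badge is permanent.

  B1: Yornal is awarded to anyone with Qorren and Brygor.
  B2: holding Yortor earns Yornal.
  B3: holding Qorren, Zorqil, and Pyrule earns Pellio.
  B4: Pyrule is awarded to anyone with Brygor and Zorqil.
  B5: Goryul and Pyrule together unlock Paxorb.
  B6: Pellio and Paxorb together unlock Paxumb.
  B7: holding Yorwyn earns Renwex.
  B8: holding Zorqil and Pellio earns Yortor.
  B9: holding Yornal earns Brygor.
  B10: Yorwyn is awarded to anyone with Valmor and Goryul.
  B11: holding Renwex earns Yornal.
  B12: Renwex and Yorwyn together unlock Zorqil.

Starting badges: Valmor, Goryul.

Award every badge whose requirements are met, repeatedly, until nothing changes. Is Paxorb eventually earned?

With Valmor and Goryul, Yorwyn is earned (B10).
With Yorwyn, Renwex is earned (B7).
With Renwex and Yorwyn, Zorqil is earned (B12).
With Renwex, Yornal is earned (B11).
With Yornal, Brygor is earned (B9).
With Brygor and Zorqil, Pyrule is earned (B4).
With Goryul and Pyrule, Paxorb is earned (B5).

Yes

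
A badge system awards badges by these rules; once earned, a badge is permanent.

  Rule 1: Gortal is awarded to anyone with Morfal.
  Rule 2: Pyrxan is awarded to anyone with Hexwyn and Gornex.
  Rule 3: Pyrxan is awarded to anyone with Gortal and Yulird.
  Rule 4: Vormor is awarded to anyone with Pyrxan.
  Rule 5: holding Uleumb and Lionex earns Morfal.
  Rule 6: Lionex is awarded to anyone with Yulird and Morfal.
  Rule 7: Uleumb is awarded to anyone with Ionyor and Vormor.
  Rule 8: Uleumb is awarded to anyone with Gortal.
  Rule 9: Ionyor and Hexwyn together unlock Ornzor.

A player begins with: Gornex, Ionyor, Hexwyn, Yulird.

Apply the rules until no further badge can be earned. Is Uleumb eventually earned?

Yes

With Hexwyn and Gornex, Pyrxan is earned (Rule 2).
With Pyrxan, Vormor is earned (Rule 4).
With Ionyor and Vormor, Uleumb is earned (Rule 7).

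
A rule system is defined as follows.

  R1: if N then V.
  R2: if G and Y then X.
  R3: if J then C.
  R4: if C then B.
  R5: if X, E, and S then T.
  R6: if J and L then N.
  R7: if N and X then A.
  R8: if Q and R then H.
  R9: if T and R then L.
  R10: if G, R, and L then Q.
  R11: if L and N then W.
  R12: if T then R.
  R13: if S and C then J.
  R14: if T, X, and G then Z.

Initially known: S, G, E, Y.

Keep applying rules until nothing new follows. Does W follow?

W would need L and N (R11), but N is never established.

No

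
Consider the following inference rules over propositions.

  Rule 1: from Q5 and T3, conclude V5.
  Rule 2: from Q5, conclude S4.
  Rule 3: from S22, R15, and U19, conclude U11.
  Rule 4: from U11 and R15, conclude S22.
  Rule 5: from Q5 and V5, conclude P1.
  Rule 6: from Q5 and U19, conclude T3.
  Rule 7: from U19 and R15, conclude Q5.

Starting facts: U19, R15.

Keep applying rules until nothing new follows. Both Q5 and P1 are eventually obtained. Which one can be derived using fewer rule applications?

Q5

Q5: U19 and R15 hold, so Q5 follows (Rule 7). [1 rule application]
P1: U19 and R15 hold, so Q5 follows (Rule 7). From Q5 and U19, Rule 6 gives T3. From Q5 and T3, Rule 1 gives V5. From Q5 and V5, Rule 5 gives P1. [4 rule applications]
Q5 needs fewer.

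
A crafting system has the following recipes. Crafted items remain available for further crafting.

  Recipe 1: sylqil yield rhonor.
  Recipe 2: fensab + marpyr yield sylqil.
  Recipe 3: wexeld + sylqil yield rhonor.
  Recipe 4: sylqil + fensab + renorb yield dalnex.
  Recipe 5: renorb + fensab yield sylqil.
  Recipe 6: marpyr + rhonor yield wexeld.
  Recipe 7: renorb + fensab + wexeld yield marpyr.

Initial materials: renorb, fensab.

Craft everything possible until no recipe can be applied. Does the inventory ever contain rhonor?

Yes

Using Recipe 5, renorb and fensab make sylqil.
sylqil → rhonor (Recipe 1).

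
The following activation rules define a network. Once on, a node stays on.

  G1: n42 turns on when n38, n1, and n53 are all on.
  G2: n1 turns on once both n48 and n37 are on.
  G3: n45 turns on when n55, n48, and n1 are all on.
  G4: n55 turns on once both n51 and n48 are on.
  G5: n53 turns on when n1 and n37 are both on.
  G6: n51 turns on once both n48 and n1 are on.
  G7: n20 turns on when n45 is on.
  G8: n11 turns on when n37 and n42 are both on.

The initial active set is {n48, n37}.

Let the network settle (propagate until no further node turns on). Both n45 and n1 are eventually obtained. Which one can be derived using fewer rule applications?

n1: G2: n48 and n37 on → n1 on. [1 rule application]
n45: G2: n48 and n37 on → n1 on. n48 and n1 are on, so n51 turns on (G6). n51 and n48 are on, so n55 turns on (G4). n55, n48, and n1 are on, so n45 turns on (G3). [4 rule applications]
n1 needs fewer.

n1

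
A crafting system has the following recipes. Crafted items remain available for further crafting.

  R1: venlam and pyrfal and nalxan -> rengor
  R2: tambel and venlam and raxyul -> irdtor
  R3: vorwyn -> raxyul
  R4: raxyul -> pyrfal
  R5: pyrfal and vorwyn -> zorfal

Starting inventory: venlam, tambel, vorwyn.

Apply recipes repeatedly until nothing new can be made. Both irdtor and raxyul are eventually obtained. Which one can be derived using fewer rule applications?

raxyul

raxyul: vorwyn -> raxyul (R3). [1 rule application]
irdtor: Using R3, vorwyn makes raxyul. Using R2, tambel, venlam, and raxyul make irdtor. [2 rule applications]
raxyul needs fewer.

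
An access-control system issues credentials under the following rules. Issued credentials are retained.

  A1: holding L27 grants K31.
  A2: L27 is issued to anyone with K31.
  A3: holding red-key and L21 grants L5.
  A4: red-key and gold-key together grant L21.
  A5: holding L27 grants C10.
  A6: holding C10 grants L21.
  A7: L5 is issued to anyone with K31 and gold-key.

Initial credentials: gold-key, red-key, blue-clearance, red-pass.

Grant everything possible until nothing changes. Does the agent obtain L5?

Holding red-key and gold-key grants L21 (A4).
Holding red-key and L21 grants L5 (A3).

Yes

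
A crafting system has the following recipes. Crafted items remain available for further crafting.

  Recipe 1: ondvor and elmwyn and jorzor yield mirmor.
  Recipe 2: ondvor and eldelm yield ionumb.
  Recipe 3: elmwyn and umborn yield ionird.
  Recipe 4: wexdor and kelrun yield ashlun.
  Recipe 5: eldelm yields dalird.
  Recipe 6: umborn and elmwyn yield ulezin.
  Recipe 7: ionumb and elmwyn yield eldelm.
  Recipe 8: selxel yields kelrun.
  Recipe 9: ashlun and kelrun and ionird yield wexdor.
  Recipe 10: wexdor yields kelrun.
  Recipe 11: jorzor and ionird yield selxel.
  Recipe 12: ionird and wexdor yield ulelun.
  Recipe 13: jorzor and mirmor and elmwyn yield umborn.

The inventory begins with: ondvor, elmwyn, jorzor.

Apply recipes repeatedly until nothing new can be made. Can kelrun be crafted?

Yes

ondvor and elmwyn and jorzor → mirmor (Recipe 1).
jorzor and mirmor and elmwyn → umborn (Recipe 13).
elmwyn and umborn → ionird (Recipe 3).
Using Recipe 11, jorzor and ionird make selxel.
selxel → kelrun (Recipe 8).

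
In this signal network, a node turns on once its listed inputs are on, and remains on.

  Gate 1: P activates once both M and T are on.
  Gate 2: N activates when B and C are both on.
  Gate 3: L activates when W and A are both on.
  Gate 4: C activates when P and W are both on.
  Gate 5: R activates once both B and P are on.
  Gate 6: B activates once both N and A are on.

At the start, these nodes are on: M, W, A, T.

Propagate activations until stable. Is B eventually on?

No

B would need N and A (Gate 6), but N never turns on.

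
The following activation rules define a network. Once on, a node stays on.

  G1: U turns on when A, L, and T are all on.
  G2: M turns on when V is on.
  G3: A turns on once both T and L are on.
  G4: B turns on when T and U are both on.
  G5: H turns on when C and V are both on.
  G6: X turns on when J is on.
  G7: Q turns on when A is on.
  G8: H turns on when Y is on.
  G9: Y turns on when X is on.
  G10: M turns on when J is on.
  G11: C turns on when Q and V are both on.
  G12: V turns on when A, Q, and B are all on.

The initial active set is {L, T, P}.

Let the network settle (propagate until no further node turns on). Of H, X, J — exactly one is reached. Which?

H

T and L are on, so A turns on (G3).
A, L, and T are on, so U turns on (G1).
A is on, so Q turns on (G7).
G4: T and U on → B on.
A, Q, and B are on, so V turns on (G12).
G11: Q and V on → C on.
G5: C and V on → H on.
X would need J (G6), but J never turns on. No rule produces J, and it is not given.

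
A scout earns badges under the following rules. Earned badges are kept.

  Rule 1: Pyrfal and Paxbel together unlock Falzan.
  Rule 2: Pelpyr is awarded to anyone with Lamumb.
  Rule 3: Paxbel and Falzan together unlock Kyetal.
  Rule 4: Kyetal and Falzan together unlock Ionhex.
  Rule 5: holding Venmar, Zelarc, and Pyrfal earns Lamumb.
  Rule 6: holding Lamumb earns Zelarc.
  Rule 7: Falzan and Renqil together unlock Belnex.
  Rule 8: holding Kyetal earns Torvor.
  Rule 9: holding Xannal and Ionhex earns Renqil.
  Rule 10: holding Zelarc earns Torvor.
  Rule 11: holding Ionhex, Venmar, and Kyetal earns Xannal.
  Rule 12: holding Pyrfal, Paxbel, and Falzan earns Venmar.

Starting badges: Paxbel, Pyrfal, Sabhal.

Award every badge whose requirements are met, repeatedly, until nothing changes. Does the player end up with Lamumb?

No

Lamumb would need Venmar, Zelarc, and Pyrfal (Rule 5), but Zelarc is never earned.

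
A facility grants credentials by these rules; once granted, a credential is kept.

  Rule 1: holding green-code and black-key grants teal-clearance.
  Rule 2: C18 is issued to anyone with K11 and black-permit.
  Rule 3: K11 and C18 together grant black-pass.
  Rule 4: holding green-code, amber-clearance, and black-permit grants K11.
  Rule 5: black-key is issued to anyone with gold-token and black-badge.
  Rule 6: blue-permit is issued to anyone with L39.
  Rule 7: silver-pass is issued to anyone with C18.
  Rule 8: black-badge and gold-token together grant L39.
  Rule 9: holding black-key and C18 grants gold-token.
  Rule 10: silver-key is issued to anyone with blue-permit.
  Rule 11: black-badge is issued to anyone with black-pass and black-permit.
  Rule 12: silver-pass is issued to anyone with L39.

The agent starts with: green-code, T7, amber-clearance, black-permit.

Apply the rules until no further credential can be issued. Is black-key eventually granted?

No

black-key would need gold-token and black-badge (Rule 5), but gold-token is never granted.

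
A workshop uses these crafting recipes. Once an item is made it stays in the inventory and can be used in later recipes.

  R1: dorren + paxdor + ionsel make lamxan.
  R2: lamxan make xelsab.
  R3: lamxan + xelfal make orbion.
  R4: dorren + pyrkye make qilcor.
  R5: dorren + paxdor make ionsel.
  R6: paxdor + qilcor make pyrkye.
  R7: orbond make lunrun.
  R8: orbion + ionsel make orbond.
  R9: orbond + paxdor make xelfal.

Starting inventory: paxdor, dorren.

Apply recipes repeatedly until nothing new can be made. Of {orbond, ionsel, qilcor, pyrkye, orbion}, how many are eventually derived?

1

dorren + paxdor → ionsel (R5).
orbond would need orbion and ionsel (R8), but orbion is never obtained.
ionsel: reached.
qilcor would need dorren and pyrkye (R4), but pyrkye is never obtained.
pyrkye would need paxdor and qilcor (R6), but qilcor is never obtained.
orbion would need lamxan and xelfal (R3), but xelfal is never obtained.
Reached: ionsel — 1 of the 5.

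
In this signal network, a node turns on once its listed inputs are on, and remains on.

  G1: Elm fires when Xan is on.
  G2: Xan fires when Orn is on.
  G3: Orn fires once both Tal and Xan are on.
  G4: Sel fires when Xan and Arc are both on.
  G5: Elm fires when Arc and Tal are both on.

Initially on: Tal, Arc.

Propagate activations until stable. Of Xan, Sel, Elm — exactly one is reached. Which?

Elm

G5: Arc and Tal on → Elm on.
Sel would need Xan and Arc (G4), but Xan never turns on. Xan would need Orn (G2), but Orn never turns on.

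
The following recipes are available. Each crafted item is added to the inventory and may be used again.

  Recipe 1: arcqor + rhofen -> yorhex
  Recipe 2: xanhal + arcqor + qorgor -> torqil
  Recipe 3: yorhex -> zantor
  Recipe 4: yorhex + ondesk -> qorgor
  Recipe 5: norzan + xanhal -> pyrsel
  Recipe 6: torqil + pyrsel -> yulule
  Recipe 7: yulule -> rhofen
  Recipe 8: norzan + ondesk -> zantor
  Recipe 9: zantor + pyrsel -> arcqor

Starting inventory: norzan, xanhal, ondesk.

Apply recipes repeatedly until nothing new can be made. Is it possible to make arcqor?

norzan + xanhal -> pyrsel (Recipe 5).
norzan + ondesk -> zantor (Recipe 8).
zantor + pyrsel -> arcqor (Recipe 9).

Yes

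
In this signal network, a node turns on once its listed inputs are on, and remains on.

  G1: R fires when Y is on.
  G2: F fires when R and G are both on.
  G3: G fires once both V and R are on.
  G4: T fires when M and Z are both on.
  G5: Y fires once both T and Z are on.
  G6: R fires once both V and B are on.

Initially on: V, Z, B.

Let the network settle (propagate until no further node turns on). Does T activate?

No

T would need M and Z (G4), but M never turns on.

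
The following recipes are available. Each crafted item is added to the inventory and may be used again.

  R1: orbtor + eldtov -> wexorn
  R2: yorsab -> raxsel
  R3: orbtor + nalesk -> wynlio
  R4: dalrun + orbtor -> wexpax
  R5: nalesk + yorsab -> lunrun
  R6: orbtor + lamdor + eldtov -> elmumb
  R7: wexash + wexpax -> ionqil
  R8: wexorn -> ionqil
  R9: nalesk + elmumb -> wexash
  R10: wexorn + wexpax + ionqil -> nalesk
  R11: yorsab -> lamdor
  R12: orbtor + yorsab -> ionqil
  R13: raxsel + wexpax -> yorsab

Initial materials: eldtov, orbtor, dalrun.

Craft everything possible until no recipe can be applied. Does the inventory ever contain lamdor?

No

lamdor would need yorsab (R11), but yorsab is never obtained.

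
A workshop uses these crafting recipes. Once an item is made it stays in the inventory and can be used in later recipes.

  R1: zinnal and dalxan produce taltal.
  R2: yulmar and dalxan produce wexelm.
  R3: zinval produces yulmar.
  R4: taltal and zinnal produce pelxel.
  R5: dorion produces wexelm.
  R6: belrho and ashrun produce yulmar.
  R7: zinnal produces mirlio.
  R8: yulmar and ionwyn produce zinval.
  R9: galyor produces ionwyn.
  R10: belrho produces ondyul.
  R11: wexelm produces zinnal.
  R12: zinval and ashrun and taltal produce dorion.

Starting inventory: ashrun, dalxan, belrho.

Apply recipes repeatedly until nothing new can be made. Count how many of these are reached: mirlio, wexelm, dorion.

belrho and ashrun → yulmar (R6).
yulmar and dalxan → wexelm (R2).
wexelm → zinnal (R11).
zinnal → mirlio (R7).
mirlio: reached.
wexelm: reached.
dorion would need zinval, ashrun, and taltal (R12), but zinval is never obtained.
Reached: mirlio and wexelm — 2 of the 3.

2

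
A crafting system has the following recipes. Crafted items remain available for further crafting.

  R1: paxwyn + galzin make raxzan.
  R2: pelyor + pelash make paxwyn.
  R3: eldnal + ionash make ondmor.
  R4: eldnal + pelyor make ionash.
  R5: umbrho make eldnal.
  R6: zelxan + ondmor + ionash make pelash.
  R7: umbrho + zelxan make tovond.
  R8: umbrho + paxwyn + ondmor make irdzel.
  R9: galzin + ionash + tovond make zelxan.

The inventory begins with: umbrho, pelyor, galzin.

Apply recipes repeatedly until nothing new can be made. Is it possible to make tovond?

tovond would need umbrho and zelxan (R7), but zelxan is never obtained.

No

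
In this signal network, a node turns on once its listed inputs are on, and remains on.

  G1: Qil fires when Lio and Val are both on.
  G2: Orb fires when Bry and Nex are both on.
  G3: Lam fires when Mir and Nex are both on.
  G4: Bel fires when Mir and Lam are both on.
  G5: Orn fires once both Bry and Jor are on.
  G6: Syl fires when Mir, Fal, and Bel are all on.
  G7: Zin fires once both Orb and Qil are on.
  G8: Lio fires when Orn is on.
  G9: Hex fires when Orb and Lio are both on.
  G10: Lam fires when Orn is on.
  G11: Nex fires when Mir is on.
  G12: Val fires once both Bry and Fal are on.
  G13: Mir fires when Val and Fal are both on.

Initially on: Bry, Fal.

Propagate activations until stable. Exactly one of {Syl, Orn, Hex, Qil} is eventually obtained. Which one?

Syl

Bry and Fal are on, so Val fires (G12).
Val and Fal are on, so Mir fires (G13).
Mir is on, so Nex fires (G11).
G3: Mir and Nex on → Lam on.
G4: Mir and Lam on → Bel on.
Mir, Fal, and Bel are on, so Syl fires (G6).
Qil would need Lio and Val (G1), but Lio never turns on. Hex would need Orb and Lio (G9), but Lio never turns on. Orn would need Bry and Jor (G5), but Jor never turns on.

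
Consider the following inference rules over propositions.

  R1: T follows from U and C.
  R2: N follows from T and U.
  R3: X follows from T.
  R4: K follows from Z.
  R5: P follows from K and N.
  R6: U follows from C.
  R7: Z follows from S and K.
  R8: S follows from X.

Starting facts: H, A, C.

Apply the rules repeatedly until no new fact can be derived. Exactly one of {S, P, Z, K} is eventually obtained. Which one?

From C, R6 gives U.
From U and C, R1 gives T.
From T, R3 gives X.
X holds, so S follows (R8).
P would need K and N (R5), but K is never established. Z would need S and K (R7), but K is never established. K would need Z (R4), but Z is never established.

S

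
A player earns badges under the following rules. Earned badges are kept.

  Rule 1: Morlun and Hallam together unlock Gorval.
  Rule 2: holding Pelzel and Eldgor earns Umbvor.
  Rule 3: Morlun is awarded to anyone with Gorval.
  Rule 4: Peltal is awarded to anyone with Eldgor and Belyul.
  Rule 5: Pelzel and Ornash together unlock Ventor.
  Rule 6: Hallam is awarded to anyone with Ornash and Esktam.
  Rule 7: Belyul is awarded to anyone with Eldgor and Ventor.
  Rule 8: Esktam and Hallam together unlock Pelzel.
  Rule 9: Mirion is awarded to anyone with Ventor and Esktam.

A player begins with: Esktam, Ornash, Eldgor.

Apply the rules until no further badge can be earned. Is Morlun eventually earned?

No

Morlun would need Gorval (Rule 3), but Gorval is never earned.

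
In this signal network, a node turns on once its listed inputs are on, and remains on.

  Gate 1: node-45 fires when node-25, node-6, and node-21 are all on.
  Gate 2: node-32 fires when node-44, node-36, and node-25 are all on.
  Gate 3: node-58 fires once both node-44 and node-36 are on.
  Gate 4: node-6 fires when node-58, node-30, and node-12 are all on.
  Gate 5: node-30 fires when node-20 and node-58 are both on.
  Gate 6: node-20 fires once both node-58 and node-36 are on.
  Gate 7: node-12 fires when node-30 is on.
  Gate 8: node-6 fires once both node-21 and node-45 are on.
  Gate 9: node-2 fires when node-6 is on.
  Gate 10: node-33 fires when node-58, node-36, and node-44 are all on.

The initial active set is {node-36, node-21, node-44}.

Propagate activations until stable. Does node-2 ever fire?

Gate 3: node-44 and node-36 on → node-58 on.
Gate 6: node-58 and node-36 on → node-20 on.
node-20 and node-58 are on, so node-30 fires (Gate 5).
Gate 7: node-30 on → node-12 on.
Gate 4: node-58, node-30, and node-12 on → node-6 on.
Gate 9: node-6 on → node-2 on.

Yes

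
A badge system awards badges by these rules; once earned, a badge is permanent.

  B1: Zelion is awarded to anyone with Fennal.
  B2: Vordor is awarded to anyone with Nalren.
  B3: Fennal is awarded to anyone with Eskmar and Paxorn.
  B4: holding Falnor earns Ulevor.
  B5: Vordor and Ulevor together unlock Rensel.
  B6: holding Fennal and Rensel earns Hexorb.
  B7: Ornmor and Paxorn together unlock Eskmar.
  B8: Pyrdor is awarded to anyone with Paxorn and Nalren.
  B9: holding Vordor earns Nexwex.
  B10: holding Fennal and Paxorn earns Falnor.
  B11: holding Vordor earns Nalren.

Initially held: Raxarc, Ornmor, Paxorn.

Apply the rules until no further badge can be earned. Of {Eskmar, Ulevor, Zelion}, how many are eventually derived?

With Ornmor and Paxorn, Eskmar is earned (B7).
With Eskmar and Paxorn, Fennal is earned (B3).
With Fennal, Zelion is earned (B1).
With Fennal and Paxorn, Falnor is earned (B10).
With Falnor, Ulevor is earned (B4).
Eskmar: reached.
Ulevor: reached.
Zelion: reached.
All 3 are reached.

3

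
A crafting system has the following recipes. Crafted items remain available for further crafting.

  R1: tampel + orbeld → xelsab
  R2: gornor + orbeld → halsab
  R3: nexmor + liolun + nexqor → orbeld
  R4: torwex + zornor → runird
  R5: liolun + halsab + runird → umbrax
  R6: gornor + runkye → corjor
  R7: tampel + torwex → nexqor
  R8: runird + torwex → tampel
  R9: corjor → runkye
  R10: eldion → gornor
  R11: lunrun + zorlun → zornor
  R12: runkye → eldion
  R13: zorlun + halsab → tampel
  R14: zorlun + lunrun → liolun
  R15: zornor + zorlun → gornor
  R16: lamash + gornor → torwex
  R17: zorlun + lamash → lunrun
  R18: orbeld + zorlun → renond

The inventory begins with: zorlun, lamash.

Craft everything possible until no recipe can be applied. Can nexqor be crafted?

Yes

Using R17, zorlun and lamash make lunrun.
lunrun + zorlun → zornor (R11).
Using R15, zornor and zorlun make gornor.
Using R16, lamash and gornor make torwex.
Using R4, torwex and zornor make runird.
runird + torwex → tampel (R8).
tampel + torwex → nexqor (R7).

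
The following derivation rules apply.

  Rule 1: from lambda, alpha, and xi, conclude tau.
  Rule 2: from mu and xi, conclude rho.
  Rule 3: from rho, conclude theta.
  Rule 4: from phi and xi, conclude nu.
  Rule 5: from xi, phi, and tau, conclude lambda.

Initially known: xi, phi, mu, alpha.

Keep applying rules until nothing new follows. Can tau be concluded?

No

tau would need lambda, alpha, and xi (Rule 1), but lambda is never established.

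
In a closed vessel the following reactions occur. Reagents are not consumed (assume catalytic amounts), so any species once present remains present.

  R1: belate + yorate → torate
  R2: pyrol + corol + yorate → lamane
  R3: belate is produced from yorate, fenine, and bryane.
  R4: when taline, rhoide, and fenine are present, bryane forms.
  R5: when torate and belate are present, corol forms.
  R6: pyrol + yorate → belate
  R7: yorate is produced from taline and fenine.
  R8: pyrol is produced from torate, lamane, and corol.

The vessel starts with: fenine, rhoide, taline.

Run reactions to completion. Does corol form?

taline, rhoide, and fenine present → bryane forms (R4).
taline and fenine present → yorate forms (R7).
yorate, fenine, and bryane present → belate forms (R3).
belate and yorate present → torate forms (R1).
torate and belate present → corol forms (R5).

Yes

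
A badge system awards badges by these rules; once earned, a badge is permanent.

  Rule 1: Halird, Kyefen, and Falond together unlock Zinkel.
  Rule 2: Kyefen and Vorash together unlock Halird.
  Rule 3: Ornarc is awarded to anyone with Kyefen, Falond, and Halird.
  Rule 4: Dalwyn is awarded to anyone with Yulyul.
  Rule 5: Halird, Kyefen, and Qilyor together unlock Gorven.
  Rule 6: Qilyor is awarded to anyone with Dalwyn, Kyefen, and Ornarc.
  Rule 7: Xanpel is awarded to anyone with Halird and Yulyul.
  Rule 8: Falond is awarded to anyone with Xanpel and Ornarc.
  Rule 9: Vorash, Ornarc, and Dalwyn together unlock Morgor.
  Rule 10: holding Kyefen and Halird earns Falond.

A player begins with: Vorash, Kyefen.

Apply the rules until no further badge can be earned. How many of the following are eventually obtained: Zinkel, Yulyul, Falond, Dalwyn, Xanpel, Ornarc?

3

With Kyefen and Vorash, Halird is earned (Rule 2).
With Kyefen and Halird, Falond is earned (Rule 10).
With Halird, Kyefen, and Falond, Zinkel is earned (Rule 1).
With Kyefen, Falond, and Halird, Ornarc is earned (Rule 3).
Zinkel: reached.
No rule produces Yulyul, and it is not given.
Falond: reached.
Dalwyn would need Yulyul (Rule 4), but Yulyul is never earned.
Xanpel would need Halird and Yulyul (Rule 7), but Yulyul is never earned.
Ornarc: reached.
Reached: Zinkel, Falond, and Ornarc — 3 of the 6.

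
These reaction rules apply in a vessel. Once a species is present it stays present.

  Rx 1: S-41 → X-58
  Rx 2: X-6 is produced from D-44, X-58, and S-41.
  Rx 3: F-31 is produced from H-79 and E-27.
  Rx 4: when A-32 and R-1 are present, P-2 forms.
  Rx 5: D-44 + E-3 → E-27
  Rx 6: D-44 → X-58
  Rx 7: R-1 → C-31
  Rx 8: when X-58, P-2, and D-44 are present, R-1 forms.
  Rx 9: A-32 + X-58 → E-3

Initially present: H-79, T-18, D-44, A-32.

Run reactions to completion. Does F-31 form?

D-44 present → X-58 forms (Rx 6).
A-32 and X-58 present → E-3 forms (Rx 9).
D-44 and E-3 present → E-27 forms (Rx 5).
H-79 and E-27 present → F-31 forms (Rx 3).

Yes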